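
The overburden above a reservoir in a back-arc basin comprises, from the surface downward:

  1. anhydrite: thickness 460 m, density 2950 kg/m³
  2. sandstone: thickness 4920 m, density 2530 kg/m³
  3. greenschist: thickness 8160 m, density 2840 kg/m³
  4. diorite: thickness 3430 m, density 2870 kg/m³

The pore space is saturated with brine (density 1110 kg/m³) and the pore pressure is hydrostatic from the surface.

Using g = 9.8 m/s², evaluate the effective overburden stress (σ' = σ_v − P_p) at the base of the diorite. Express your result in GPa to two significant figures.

Overburden (lithostatic) stress σ_v:
anhydrite: 2950 kg/m³ × 9.8 m/s² × 460 m = 1.330×10^7 Pa = 13.30 MPa
sandstone: 2530 kg/m³ × 9.8 m/s² × 4920 m = 1.220×10^8 Pa = 122.0 MPa
greenschist: 2840 kg/m³ × 9.8 m/s² × 8160 m = 2.271×10^8 Pa = 227.1 MPa
diorite: 2870 kg/m³ × 9.8 m/s² × 3430 m = 9.647×10^7 Pa = 96.47 MPa
Total = 13.30 + 122.0 + 227.1 + 96.47 = 458.87 MPa
Pore pressure P_p = 1110 kg/m³ × 9.8 m/s² × 16970 m = 1.846×10^8 Pa = 184.6 MPa
Effective stress σ' = σ_v − P_p = 458.9 − 184.6 = 274.27 MPa = 0.27427 GPa

0.27 GPa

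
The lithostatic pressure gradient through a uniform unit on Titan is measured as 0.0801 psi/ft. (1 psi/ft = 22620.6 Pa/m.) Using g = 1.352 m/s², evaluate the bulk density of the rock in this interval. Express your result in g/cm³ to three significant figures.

1.34 g/cm³

ρ = (dP/dz)/g = 0.0801 psi/ft / 1.352 m/s² = 1811.9 Pa/m / 1.352 m/s² = 1340.2 kg/m³
= 1.340 g/cm³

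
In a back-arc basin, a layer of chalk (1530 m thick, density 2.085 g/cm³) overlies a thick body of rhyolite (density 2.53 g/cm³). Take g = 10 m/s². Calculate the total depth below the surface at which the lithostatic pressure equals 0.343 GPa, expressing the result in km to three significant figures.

Pressure at base of upper layers: 2085×10×1530 = 3.190×10^7 Pa = 0.03190 GPa
Remaining pressure to be supplied by rhyolite: 3.430×10^8 − 3.190×10^7 = 3.111×10^8 Pa
Additional depth in rhyolite = 3.111×10^8 Pa / (2530 kg/m³ × 10 m/s²) = 12296 m
Total depth = 1530 m + 12296 m = 13826 m
= 13.826 km

13.8 km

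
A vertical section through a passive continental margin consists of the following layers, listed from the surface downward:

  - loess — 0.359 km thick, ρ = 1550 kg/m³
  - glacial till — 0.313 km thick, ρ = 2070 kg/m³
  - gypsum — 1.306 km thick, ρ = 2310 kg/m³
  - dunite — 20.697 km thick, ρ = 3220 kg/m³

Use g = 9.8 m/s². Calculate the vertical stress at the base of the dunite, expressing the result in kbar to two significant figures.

loess: 1550 kg/m³ × 9.8 m/s² × 359 m = 5.453×10^6 Pa = 0.05453 kbar
glacial till: 2070 kg/m³ × 9.8 m/s² × 313 m = 6.350×10^6 Pa = 0.06350 kbar
gypsum: 2310 kg/m³ × 9.8 m/s² × 1306 m = 2.957×10^7 Pa = 0.2957 kbar
dunite: 3220 kg/m³ × 9.8 m/s² × 20697 m = 6.531×10^8 Pa = 6.531 kbar
Total = 0.05453 + 0.06350 + 0.2957 + 6.531 = 6.9448 kbar

6.9 kbar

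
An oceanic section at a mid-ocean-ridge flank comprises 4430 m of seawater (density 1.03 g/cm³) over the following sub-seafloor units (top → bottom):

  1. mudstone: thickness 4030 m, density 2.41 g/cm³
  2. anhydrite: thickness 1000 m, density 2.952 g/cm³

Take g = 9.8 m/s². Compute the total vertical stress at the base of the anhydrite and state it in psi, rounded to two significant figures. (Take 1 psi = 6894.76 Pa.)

seawater: 1030 kg/m³ × 9.8 m/s² × 4430 m = 4.472×10^7 Pa = 6486 psi
mudstone: 2410 kg/m³ × 9.8 m/s² × 4030 m = 9.518×10^7 Pa = 13805 psi
anhydrite: 2952 kg/m³ × 9.8 m/s² × 1000 m = 2.893×10^7 Pa = 4196 psi
Total = 6486 + 13805 + 4196 = 24486 psi

24000 psi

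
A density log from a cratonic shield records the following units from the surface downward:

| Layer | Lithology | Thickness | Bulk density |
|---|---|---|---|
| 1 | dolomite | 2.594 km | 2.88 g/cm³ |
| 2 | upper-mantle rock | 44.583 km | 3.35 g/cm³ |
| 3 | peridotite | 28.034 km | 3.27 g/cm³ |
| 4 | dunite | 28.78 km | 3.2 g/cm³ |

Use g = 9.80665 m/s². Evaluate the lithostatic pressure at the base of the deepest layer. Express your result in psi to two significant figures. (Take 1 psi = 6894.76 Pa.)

dolomite: 2880 kg/m³ × 9.80665 m/s² × 2594 m = 7.326×10^7 Pa = 10626 psi
upper-mantle rock: 3350 kg/m³ × 9.80665 m/s² × 44583 m = 1.465×10^9 Pa = 2.124×10^5 psi
peridotite: 3270 kg/m³ × 9.80665 m/s² × 28034 m = 8.990×10^8 Pa = 1.304×10^5 psi
dunite: 3200 kg/m³ × 9.80665 m/s² × 28780 m = 9.032×10^8 Pa = 1.310×10^5 psi
Total = 10626 + 2.124×10^5 + 1.304×10^5 + 1.310×10^5 = 4.8443×10^5 psi

480000 psi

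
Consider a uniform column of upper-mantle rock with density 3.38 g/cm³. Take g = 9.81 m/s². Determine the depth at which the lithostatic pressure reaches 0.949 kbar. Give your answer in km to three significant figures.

h = P/(ρg) = 0.949 kbar / (3380 kg/m³ × 9.81 m/s²) = 9.490×10^7 Pa / 33158 Pa/m = 2862.1 m
= 2.8621 km

2.86 km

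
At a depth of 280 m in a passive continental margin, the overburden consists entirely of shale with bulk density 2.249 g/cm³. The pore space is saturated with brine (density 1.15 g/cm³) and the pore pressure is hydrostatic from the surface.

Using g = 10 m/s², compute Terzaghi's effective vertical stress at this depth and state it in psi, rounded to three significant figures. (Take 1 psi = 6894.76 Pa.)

Overburden (lithostatic) stress σ_v:
shale: 2249 kg/m³ × 10 m/s² × 280 m = 6.297×10^6 Pa = 6.297 MPa
Pore pressure P_p = 1150 kg/m³ × 10 m/s² × 280 m = 3.220×10^6 Pa = 3.220 MPa
Effective stress σ' = σ_v − P_p = 6.297 − 3.220 = 3.0772 MPa = 446.31 psi

446 psi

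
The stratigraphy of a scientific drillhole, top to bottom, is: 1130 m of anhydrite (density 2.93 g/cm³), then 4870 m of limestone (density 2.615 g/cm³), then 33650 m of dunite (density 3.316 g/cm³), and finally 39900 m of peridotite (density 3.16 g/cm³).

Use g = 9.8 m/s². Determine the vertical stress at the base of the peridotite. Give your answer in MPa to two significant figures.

2500 MPa

anhydrite: 2930 kg/m³ × 9.8 m/s² × 1130 m = 3.245×10^7 Pa = 32.45 MPa
limestone: 2615 kg/m³ × 9.8 m/s² × 4870 m = 1.248×10^8 Pa = 124.8 MPa
dunite: 3316 kg/m³ × 9.8 m/s² × 33650 m = 1.094×10^9 Pa = 1094 MPa
peridotite: 3160 kg/m³ × 9.8 m/s² × 39900 m = 1.236×10^9 Pa = 1236 MPa
Total = 32.45 + 124.8 + 1094 + 1236 = 2486.4 MPa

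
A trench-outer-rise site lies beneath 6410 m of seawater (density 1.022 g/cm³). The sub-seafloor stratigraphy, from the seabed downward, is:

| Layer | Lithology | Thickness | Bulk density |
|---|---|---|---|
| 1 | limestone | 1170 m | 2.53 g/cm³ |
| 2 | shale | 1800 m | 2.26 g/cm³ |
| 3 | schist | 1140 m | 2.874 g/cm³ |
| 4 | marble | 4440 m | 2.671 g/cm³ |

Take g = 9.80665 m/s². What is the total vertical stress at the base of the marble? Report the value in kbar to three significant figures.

2.82 kbar

seawater: 1022 kg/m³ × 9.80665 m/s² × 6410 m = 6.424×10^7 Pa = 0.6424 kbar
limestone: 2530 kg/m³ × 9.80665 m/s² × 1170 m = 2.903×10^7 Pa = 0.2903 kbar
shale: 2260 kg/m³ × 9.80665 m/s² × 1800 m = 3.989×10^7 Pa = 0.3989 kbar
schist: 2874 kg/m³ × 9.80665 m/s² × 1140 m = 3.213×10^7 Pa = 0.3213 kbar
marble: 2671 kg/m³ × 9.80665 m/s² × 4440 m = 1.163×10^8 Pa = 1.163 kbar
Total = 0.6424 + 0.2903 + 0.3989 + 0.3213 + 1.163 = 2.8160 kbar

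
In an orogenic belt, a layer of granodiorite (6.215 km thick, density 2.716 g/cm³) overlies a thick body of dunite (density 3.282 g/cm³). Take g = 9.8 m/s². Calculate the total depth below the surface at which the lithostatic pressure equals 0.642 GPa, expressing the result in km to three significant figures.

Pressure at base of upper layers: 2716×9.8×6215 = 1.654×10^8 Pa = 0.1654 GPa
Remaining pressure to be supplied by dunite: 6.420×10^8 − 1.654×10^8 = 4.766×10^8 Pa
Additional depth in dunite = 4.766×10^8 Pa / (3282 kg/m³ × 9.8 m/s²) = 14817 m
Total depth = 6215 m + 14817 m = 21032 m
= 21.032 km

21.0 km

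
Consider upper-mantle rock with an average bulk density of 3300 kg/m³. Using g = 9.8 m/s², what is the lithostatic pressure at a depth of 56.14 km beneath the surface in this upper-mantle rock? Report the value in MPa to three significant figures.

upper-mantle rock: 3300 kg/m³ × 9.8 m/s² × 56140 m = 1.816×10^9 Pa = 1816 MPa

1820 MPa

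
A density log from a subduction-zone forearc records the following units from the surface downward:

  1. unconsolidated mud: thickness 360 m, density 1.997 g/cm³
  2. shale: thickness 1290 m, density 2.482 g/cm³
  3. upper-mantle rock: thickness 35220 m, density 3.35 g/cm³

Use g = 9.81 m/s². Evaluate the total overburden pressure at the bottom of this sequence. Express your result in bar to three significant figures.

12000 bar

unconsolidated mud: 1997 kg/m³ × 9.81 m/s² × 360 m = 7.053×10^6 Pa = 70.53 bar
shale: 2482 kg/m³ × 9.81 m/s² × 1290 m = 3.141×10^7 Pa = 314.1 bar
upper-mantle rock: 3350 kg/m³ × 9.81 m/s² × 35220 m = 1.157×10^9 Pa = 11575 bar
Total = 70.53 + 314.1 + 11575 = 11959 bar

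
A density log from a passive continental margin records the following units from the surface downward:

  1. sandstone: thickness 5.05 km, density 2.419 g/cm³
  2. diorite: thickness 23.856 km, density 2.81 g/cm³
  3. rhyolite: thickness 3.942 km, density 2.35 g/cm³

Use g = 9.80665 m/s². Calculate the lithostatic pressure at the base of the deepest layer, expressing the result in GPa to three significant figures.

0.868 GPa

sandstone: 2419 kg/m³ × 9.80665 m/s² × 5050 m = 1.198×10^8 Pa = 0.1198 GPa
diorite: 2810 kg/m³ × 9.80665 m/s² × 23856 m = 6.574×10^8 Pa = 0.6574 GPa
rhyolite: 2350 kg/m³ × 9.80665 m/s² × 3942 m = 9.085×10^7 Pa = 0.09085 GPa
Total = 0.1198 + 0.6574 + 0.09085 = 0.86804 GPa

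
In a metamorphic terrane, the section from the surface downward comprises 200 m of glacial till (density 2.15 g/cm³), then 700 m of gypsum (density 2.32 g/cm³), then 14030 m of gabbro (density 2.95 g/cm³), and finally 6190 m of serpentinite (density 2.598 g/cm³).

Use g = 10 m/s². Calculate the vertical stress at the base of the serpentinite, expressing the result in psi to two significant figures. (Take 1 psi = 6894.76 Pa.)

86000 psi

glacial till: 2150 kg/m³ × 10 m/s² × 200 m = 4.300×10^6 Pa = 623.7 psi
gypsum: 2320 kg/m³ × 10 m/s² × 700 m = 1.624×10^7 Pa = 2355 psi
gabbro: 2950 kg/m³ × 10 m/s² × 14030 m = 4.139×10^8 Pa = 60029 psi
serpentinite: 2598 kg/m³ × 10 m/s² × 6190 m = 1.608×10^8 Pa = 23324 psi
Total = 623.7 + 2355 + 60029 + 23324 = 86332 psi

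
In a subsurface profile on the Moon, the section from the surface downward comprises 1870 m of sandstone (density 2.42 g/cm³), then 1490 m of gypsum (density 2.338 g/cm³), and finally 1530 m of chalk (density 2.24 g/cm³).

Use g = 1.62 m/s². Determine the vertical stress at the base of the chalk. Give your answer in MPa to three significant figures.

18.5 MPa

sandstone: 2420 kg/m³ × 1.62 m/s² × 1870 m = 7.331×10^6 Pa = 7.331 MPa
gypsum: 2338 kg/m³ × 1.62 m/s² × 1490 m = 5.643×10^6 Pa = 5.643 MPa
chalk: 2240 kg/m³ × 1.62 m/s² × 1530 m = 5.552×10^6 Pa = 5.552 MPa
Total = 7.331 + 5.643 + 5.552 = 18.527 MPa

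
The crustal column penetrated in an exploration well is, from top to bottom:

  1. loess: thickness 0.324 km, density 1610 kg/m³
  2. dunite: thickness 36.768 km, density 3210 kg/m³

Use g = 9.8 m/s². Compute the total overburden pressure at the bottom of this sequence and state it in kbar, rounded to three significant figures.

11.6 kbar

loess: 1610 kg/m³ × 9.8 m/s² × 324 m = 5.112×10^6 Pa = 0.05112 kbar
dunite: 3210 kg/m³ × 9.8 m/s² × 36768 m = 1.157×10^9 Pa = 11.57 kbar
Total = 0.05112 + 11.57 = 11.618 kbar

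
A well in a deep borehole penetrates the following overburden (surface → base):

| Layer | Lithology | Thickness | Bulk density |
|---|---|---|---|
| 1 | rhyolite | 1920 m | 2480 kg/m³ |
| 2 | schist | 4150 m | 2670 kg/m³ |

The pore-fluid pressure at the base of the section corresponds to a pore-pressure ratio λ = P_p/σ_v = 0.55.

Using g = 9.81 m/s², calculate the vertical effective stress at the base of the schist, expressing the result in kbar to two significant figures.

Overburden (lithostatic) stress σ_v:
rhyolite: 2480 kg/m³ × 9.81 m/s² × 1920 m = 4.671×10^7 Pa = 46.71 MPa
schist: 2670 kg/m³ × 9.81 m/s² × 4150 m = 1.087×10^8 Pa = 108.7 MPa
Total = 46.71 + 108.7 = 155.41 MPa
Pore pressure P_p = λ·σ_v = 0.55 × 155.4 MPa = 85.48 MPa
Effective stress σ' = σ_v − P_p = 155.4 − 85.48 = 69.935 MPa = 0.69935 kbar

0.70 kbar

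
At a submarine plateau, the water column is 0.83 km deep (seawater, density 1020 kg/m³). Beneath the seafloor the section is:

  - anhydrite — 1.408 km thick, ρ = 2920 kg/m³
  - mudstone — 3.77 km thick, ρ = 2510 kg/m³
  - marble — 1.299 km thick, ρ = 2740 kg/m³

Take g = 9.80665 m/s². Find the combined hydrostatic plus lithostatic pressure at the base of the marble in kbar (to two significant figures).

seawater: 1020 kg/m³ × 9.80665 m/s² × 830 m = 8.302×10^6 Pa = 0.08302 kbar
anhydrite: 2920 kg/m³ × 9.80665 m/s² × 1408 m = 4.032×10^7 Pa = 0.4032 kbar
mudstone: 2510 kg/m³ × 9.80665 m/s² × 3770 m = 9.280×10^7 Pa = 0.9280 kbar
marble: 2740 kg/m³ × 9.80665 m/s² × 1299 m = 3.490×10^7 Pa = 0.3490 kbar
Total = 0.08302 + 0.4032 + 0.9280 + 0.3490 = 1.7632 kbar

1.8 kbar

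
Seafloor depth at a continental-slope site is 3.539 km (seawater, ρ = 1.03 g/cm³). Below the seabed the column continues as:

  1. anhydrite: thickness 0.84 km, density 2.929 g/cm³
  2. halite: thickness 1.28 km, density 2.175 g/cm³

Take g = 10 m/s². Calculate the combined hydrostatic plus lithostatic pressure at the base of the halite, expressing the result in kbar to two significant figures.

0.89 kbar

seawater: 1030 kg/m³ × 10 m/s² × 3539 m = 3.645×10^7 Pa = 0.3645 kbar
anhydrite: 2929 kg/m³ × 10 m/s² × 840 m = 2.460×10^7 Pa = 0.2460 kbar
halite: 2175 kg/m³ × 10 m/s² × 1280 m = 2.784×10^7 Pa = 0.2784 kbar
Total = 0.3645 + 0.2460 + 0.2784 = 0.88895 kbar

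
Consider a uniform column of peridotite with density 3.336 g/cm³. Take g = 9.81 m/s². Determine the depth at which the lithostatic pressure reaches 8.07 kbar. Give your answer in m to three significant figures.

h = P/(ρg) = 8.07 kbar / (3336 kg/m³ × 9.81 m/s²) = 8.070×10^8 Pa / 32726 Pa/m = 24659 m

24700 m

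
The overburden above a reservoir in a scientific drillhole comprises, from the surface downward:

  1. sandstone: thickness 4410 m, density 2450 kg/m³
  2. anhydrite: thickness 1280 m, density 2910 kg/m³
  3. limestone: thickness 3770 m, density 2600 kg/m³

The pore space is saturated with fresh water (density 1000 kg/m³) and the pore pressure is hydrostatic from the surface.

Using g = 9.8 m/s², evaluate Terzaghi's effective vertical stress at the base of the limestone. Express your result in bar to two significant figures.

Overburden (lithostatic) stress σ_v:
sandstone: 2450 kg/m³ × 9.8 m/s² × 4410 m = 1.059×10^8 Pa = 105.9 MPa
anhydrite: 2910 kg/m³ × 9.8 m/s² × 1280 m = 3.650×10^7 Pa = 36.50 MPa
limestone: 2600 kg/m³ × 9.8 m/s² × 3770 m = 9.606×10^7 Pa = 96.06 MPa
Total = 105.9 + 36.50 + 96.06 = 238.45 MPa
Pore pressure P_p = 1000 kg/m³ × 9.8 m/s² × 9460 m = 9.271×10^7 Pa = 92.71 MPa
Effective stress σ' = σ_v − P_p = 238.4 − 92.71 = 145.74 MPa = 1457.4 bar

1500 bar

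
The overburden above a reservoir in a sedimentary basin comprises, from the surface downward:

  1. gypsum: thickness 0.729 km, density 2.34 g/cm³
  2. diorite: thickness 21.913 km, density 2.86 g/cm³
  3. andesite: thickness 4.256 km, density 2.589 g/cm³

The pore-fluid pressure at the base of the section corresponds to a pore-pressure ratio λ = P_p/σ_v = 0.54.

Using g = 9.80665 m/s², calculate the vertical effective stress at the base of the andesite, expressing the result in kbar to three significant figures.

Overburden (lithostatic) stress σ_v:
gypsum: 2340 kg/m³ × 9.80665 m/s² × 729 m = 1.673×10^7 Pa = 16.73 MPa
diorite: 2860 kg/m³ × 9.80665 m/s² × 21913 m = 6.146×10^8 Pa = 614.6 MPa
andesite: 2589 kg/m³ × 9.80665 m/s² × 4256 m = 1.081×10^8 Pa = 108.1 MPa
Total = 16.73 + 614.6 + 108.1 = 739.38 MPa
Pore pressure P_p = λ·σ_v = 0.54 × 739.4 MPa = 399.3 MPa
Effective stress σ' = σ_v − P_p = 739.4 − 399.3 = 340.12 MPa = 3.4012 kbar

3.40 kbar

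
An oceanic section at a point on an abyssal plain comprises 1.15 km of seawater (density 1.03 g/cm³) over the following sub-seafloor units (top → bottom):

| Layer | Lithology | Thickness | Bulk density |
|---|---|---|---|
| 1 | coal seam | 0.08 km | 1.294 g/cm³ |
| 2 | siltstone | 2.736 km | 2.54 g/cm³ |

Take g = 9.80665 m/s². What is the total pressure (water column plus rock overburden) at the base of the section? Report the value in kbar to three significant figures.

seawater: 1030 kg/m³ × 9.80665 m/s² × 1150 m = 1.162×10^7 Pa = 0.1162 kbar
coal seam: 1294 kg/m³ × 9.80665 m/s² × 80 m = 1.015×10^6 Pa = 0.01015 kbar
siltstone: 2540 kg/m³ × 9.80665 m/s² × 2736 m = 6.815×10^7 Pa = 0.6815 kbar
Total = 0.1162 + 0.01015 + 0.6815 = 0.80782 kbar

0.808 kbar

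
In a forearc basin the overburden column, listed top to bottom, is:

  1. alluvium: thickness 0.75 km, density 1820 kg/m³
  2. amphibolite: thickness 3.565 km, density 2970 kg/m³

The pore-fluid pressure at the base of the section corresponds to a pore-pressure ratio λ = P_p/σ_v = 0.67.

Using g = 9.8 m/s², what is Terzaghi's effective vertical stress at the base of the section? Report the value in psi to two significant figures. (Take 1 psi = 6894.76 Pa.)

5600 psi

Overburden (lithostatic) stress σ_v:
alluvium: 1820 kg/m³ × 9.8 m/s² × 750 m = 1.338×10^7 Pa = 13.38 MPa
amphibolite: 2970 kg/m³ × 9.8 m/s² × 3565 m = 1.038×10^8 Pa = 103.8 MPa
Total = 13.38 + 103.8 = 117.14 MPa
Pore pressure P_p = λ·σ_v = 0.67 × 117.1 MPa = 78.48 MPa
Effective stress σ' = σ_v − P_p = 117.1 − 78.48 = 38.656 MPa = 5606.6 psi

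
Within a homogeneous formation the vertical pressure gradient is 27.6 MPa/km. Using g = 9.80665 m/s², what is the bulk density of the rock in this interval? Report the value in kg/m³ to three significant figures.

ρ = (dP/dz)/g = 27.6 MPa/km / 9.80665 m/s² = 27600 Pa/m / 9.80665 m/s² = 2814.4 kg/m³

2810 kg/m³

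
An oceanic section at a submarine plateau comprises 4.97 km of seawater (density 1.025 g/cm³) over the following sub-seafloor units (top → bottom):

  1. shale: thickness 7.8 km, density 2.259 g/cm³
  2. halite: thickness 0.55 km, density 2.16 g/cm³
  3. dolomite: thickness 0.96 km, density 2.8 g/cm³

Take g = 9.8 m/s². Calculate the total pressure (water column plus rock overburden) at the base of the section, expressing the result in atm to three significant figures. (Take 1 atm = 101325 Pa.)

2570 atm

seawater: 1025 kg/m³ × 9.8 m/s² × 4970 m = 4.992×10^7 Pa = 492.7 atm
shale: 2259 kg/m³ × 9.8 m/s² × 7800 m = 1.727×10^8 Pa = 1704 atm
halite: 2160 kg/m³ × 9.8 m/s² × 550 m = 1.164×10^7 Pa = 114.9 atm
dolomite: 2800 kg/m³ × 9.8 m/s² × 960 m = 2.634×10^7 Pa = 260.0 atm
Total = 492.7 + 1704 + 114.9 + 260.0 = 2571.8 atm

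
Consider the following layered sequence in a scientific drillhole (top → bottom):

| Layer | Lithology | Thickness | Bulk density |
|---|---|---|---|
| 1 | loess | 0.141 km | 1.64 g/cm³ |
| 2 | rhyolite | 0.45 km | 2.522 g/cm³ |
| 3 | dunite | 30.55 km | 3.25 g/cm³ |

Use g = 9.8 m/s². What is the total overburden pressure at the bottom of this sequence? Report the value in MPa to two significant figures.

990 MPa

loess: 1640 kg/m³ × 9.8 m/s² × 141 m = 2.266×10^6 Pa = 2.266 MPa
rhyolite: 2522 kg/m³ × 9.8 m/s² × 450 m = 1.112×10^7 Pa = 11.12 MPa
dunite: 3250 kg/m³ × 9.8 m/s² × 30550 m = 9.730×10^8 Pa = 973.0 MPa
Total = 2.266 + 11.12 + 973.0 = 986.41 MPa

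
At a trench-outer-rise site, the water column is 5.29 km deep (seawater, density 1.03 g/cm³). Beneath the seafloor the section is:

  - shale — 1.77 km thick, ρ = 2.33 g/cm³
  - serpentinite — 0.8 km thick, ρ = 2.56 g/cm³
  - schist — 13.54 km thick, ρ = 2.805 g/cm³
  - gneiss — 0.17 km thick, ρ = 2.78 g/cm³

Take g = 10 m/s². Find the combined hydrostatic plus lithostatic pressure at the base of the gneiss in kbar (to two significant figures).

5.0 kbar

seawater: 1030 kg/m³ × 10 m/s² × 5290 m = 5.449×10^7 Pa = 0.5449 kbar
shale: 2330 kg/m³ × 10 m/s² × 1770 m = 4.124×10^7 Pa = 0.4124 kbar
serpentinite: 2560 kg/m³ × 10 m/s² × 800 m = 2.048×10^7 Pa = 0.2048 kbar
schist: 2805 kg/m³ × 10 m/s² × 13540 m = 3.798×10^8 Pa = 3.798 kbar
gneiss: 2780 kg/m³ × 10 m/s² × 170 m = 4.726×10^6 Pa = 0.04726 kbar
Total = 0.5449 + 0.4124 + 0.2048 + 3.798 + 0.04726 = 5.0073 kbar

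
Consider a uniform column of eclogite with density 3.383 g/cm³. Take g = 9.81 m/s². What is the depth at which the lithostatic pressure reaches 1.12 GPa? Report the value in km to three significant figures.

h = P/(ρg) = 1.12 GPa / (3383 kg/m³ × 9.81 m/s²) = 1.120×10^9 Pa / 33187 Pa/m = 33748 m
= 33.748 km

33.7 km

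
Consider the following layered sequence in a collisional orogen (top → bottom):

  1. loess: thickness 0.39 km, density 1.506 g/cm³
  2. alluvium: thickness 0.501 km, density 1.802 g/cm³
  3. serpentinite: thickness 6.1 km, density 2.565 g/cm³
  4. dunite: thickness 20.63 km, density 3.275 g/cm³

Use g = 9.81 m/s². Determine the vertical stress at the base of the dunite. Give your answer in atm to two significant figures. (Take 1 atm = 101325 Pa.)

8200 atm

loess: 1506 kg/m³ × 9.81 m/s² × 390 m = 5.762×10^6 Pa = 56.86 atm
alluvium: 1802 kg/m³ × 9.81 m/s² × 501 m = 8.856×10^6 Pa = 87.41 atm
serpentinite: 2565 kg/m³ × 9.81 m/s² × 6100 m = 1.535×10^8 Pa = 1515 atm
dunite: 3275 kg/m³ × 9.81 m/s² × 20630 m = 6.628×10^8 Pa = 6541 atm
Total = 56.86 + 87.41 + 1515 + 6541 = 8200.4 atm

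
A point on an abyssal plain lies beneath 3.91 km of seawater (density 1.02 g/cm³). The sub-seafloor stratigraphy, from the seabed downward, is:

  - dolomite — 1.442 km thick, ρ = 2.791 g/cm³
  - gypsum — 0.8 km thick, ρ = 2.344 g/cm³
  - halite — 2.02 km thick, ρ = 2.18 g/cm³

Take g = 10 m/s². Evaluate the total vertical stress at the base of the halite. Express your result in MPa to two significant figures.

140 MPa

seawater: 1020 kg/m³ × 10 m/s² × 3910 m = 3.988×10^7 Pa = 39.88 MPa
dolomite: 2791 kg/m³ × 10 m/s² × 1442 m = 4.025×10^7 Pa = 40.25 MPa
gypsum: 2344 kg/m³ × 10 m/s² × 800 m = 1.875×10^7 Pa = 18.75 MPa
halite: 2180 kg/m³ × 10 m/s² × 2020 m = 4.404×10^7 Pa = 44.04 MPa
Total = 39.88 + 40.25 + 18.75 + 44.04 = 142.92 MPa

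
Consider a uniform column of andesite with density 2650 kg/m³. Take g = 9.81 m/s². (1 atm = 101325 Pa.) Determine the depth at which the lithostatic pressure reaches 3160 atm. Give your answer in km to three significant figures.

h = P/(ρg) = 3160 atm / (2650 kg/m³ × 9.81 m/s²) = 3.202×10^8 Pa / 25996 Pa/m = 12317 m
= 12.317 km

12.3 km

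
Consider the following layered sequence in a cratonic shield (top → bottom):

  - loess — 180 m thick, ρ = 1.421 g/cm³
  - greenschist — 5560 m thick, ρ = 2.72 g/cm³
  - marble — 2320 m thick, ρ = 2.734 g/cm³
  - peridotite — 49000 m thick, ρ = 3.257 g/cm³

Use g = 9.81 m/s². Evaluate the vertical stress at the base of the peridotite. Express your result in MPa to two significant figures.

loess: 1421 kg/m³ × 9.81 m/s² × 180 m = 2.509×10^6 Pa = 2.509 MPa
greenschist: 2720 kg/m³ × 9.81 m/s² × 5560 m = 1.484×10^8 Pa = 148.4 MPa
marble: 2734 kg/m³ × 9.81 m/s² × 2320 m = 6.222×10^7 Pa = 62.22 MPa
peridotite: 3257 kg/m³ × 9.81 m/s² × 49000 m = 1.566×10^9 Pa = 1566 MPa
Total = 2.509 + 148.4 + 62.22 + 1566 = 1778.7 MPa

1800 MPa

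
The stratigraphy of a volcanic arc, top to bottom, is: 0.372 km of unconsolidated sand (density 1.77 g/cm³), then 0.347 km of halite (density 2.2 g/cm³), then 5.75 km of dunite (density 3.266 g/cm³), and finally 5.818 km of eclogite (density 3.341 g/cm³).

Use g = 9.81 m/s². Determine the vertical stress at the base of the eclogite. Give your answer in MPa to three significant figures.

unconsolidated sand: 1770 kg/m³ × 9.81 m/s² × 372 m = 6.459×10^6 Pa = 6.459 MPa
halite: 2200 kg/m³ × 9.81 m/s² × 347 m = 7.489×10^6 Pa = 7.489 MPa
dunite: 3266 kg/m³ × 9.81 m/s² × 5750 m = 1.842×10^8 Pa = 184.2 MPa
eclogite: 3341 kg/m³ × 9.81 m/s² × 5818 m = 1.907×10^8 Pa = 190.7 MPa
Total = 6.459 + 7.489 + 184.2 + 190.7 = 388.86 MPa

389 MPa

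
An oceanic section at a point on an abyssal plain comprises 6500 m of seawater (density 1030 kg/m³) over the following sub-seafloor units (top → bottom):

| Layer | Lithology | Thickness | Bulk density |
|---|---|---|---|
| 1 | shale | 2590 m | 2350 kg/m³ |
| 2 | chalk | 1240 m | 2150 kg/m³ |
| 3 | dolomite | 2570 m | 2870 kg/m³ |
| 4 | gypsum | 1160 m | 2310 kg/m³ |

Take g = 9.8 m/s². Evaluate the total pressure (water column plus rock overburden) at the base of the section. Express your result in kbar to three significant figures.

seawater: 1030 kg/m³ × 9.8 m/s² × 6500 m = 6.561×10^7 Pa = 0.6561 kbar
shale: 2350 kg/m³ × 9.8 m/s² × 2590 m = 5.965×10^7 Pa = 0.5965 kbar
chalk: 2150 kg/m³ × 9.8 m/s² × 1240 m = 2.613×10^7 Pa = 0.2613 kbar
dolomite: 2870 kg/m³ × 9.8 m/s² × 2570 m = 7.228×10^7 Pa = 0.7228 kbar
gypsum: 2310 kg/m³ × 9.8 m/s² × 1160 m = 2.626×10^7 Pa = 0.2626 kbar
Total = 0.6561 + 0.5965 + 0.2613 + 0.7228 + 0.2626 = 2.4993 kbar

2.50 kbar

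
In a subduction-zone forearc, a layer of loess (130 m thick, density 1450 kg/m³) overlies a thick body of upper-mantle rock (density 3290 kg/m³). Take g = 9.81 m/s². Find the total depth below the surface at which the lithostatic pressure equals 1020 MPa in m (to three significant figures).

31700 m

Pressure at base of upper layers: 1450×9.81×130 = 1.849×10^6 Pa = 1.849 MPa
Remaining pressure to be supplied by upper-mantle rock: 1.020×10^9 − 1.849×10^6 = 1.018×10^9 Pa
Additional depth in upper-mantle rock = 1.018×10^9 Pa / (3290 kg/m³ × 9.81 m/s²) = 31546 m
Total depth = 130 m + 31546 m = 31676 m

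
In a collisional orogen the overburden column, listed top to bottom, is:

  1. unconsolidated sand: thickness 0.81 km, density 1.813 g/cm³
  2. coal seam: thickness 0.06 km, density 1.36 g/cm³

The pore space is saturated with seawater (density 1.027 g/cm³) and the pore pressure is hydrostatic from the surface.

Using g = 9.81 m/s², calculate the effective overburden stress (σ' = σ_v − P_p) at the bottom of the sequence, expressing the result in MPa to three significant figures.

6.44 MPa

Overburden (lithostatic) stress σ_v:
unconsolidated sand: 1813 kg/m³ × 9.81 m/s² × 810 m = 1.441×10^7 Pa = 14.41 MPa
coal seam: 1360 kg/m³ × 9.81 m/s² × 60 m = 8.005×10^5 Pa = 0.8005 MPa
Total = 14.41 + 0.8005 = 15.207 MPa
Pore pressure P_p = 1027 kg/m³ × 9.81 m/s² × 870 m = 8.765×10^6 Pa = 8.765 MPa
Effective stress σ' = σ_v − P_p = 15.21 − 8.765 = 6.4416 MPa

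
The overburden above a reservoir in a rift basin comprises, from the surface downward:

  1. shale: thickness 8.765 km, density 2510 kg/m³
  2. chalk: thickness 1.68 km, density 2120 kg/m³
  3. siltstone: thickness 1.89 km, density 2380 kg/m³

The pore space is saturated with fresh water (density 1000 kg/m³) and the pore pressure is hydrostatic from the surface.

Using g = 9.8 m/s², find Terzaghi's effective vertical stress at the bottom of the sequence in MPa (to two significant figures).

Overburden (lithostatic) stress σ_v:
shale: 2510 kg/m³ × 9.8 m/s² × 8765 m = 2.156×10^8 Pa = 215.6 MPa
chalk: 2120 kg/m³ × 9.8 m/s² × 1680 m = 3.490×10^7 Pa = 34.90 MPa
siltstone: 2380 kg/m³ × 9.8 m/s² × 1890 m = 4.408×10^7 Pa = 44.08 MPa
Total = 215.6 + 34.90 + 44.08 = 294.59 MPa
Pore pressure P_p = 1000 kg/m³ × 9.8 m/s² × 12335 m = 1.209×10^8 Pa = 120.9 MPa
Effective stress σ' = σ_v − P_p = 294.6 − 120.9 = 173.70 MPa

170 MPa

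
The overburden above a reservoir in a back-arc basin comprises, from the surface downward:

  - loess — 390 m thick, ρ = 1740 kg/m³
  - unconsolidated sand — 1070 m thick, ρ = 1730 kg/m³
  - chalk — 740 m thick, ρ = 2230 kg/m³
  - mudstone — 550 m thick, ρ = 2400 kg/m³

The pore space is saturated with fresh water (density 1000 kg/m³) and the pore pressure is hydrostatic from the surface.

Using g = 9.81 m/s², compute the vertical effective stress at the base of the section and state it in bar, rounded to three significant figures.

270 bar

Overburden (lithostatic) stress σ_v:
loess: 1740 kg/m³ × 9.81 m/s² × 390 m = 6.657×10^6 Pa = 6.657 MPa
unconsolidated sand: 1730 kg/m³ × 9.81 m/s² × 1070 m = 1.816×10^7 Pa = 18.16 MPa
chalk: 2230 kg/m³ × 9.81 m/s² × 740 m = 1.619×10^7 Pa = 16.19 MPa
mudstone: 2400 kg/m³ × 9.81 m/s² × 550 m = 1.295×10^7 Pa = 12.95 MPa
Total = 6.657 + 18.16 + 16.19 + 12.95 = 53.954 MPa
Pore pressure P_p = 1000 kg/m³ × 9.81 m/s² × 2750 m = 2.698×10^7 Pa = 26.98 MPa
Effective stress σ' = σ_v − P_p = 53.95 − 26.98 = 26.977 MPa = 269.77 bar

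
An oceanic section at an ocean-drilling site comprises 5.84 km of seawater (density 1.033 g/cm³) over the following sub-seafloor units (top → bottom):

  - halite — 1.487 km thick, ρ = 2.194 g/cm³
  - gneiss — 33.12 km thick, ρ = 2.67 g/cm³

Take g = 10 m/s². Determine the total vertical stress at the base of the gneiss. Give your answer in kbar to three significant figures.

9.77 kbar

seawater: 1033 kg/m³ × 10 m/s² × 5840 m = 6.033×10^7 Pa = 0.6033 kbar
halite: 2194 kg/m³ × 10 m/s² × 1487 m = 3.262×10^7 Pa = 0.3262 kbar
gneiss: 2670 kg/m³ × 10 m/s² × 33120 m = 8.843×10^8 Pa = 8.843 kbar
Total = 0.6033 + 0.3262 + 8.843 = 9.7726 kbar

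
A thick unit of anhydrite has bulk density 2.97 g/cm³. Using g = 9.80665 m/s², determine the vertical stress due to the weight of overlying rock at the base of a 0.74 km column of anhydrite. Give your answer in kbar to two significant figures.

0.22 kbar

anhydrite: 2970 kg/m³ × 9.80665 m/s² × 740 m = 2.155×10^7 Pa = 0.2155 kbar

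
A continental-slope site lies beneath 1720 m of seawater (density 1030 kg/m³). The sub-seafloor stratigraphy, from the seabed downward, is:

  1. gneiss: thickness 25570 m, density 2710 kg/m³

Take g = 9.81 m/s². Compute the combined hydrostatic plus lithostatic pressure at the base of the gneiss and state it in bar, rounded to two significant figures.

seawater: 1030 kg/m³ × 9.81 m/s² × 1720 m = 1.738×10^7 Pa = 173.8 bar
gneiss: 2710 kg/m³ × 9.81 m/s² × 25570 m = 6.798×10^8 Pa = 6798 bar
Total = 173.8 + 6798 = 6971.6 bar

7000 bar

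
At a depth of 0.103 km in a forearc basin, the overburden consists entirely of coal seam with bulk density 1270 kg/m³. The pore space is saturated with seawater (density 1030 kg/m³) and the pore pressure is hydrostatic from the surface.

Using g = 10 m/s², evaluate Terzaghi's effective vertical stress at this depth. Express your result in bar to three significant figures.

Overburden (lithostatic) stress σ_v:
coal seam: 1270 kg/m³ × 10 m/s² × 103 m = 1.308×10^6 Pa = 1.308 MPa
Pore pressure P_p = 1030 kg/m³ × 10 m/s² × 103 m = 1.061×10^6 Pa = 1.061 MPa
Effective stress σ' = σ_v − P_p = 1.308 − 1.061 = 0.24720 MPa = 2.4720 bar

2.47 bar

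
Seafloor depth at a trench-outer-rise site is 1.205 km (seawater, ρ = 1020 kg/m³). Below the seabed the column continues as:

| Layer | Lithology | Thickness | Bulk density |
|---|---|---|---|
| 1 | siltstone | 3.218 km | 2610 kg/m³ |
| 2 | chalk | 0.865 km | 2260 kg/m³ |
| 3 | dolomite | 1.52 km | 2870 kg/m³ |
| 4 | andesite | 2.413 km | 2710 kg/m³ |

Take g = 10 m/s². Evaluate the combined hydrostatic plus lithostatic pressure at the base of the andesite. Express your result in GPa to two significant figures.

0.22 GPa

seawater: 1020 kg/m³ × 10 m/s² × 1205 m = 1.229×10^7 Pa = 0.01229 GPa
siltstone: 2610 kg/m³ × 10 m/s² × 3218 m = 8.399×10^7 Pa = 0.08399 GPa
chalk: 2260 kg/m³ × 10 m/s² × 865 m = 1.955×10^7 Pa = 0.01955 GPa
dolomite: 2870 kg/m³ × 10 m/s² × 1520 m = 4.362×10^7 Pa = 0.04362 GPa
andesite: 2710 kg/m³ × 10 m/s² × 2413 m = 6.539×10^7 Pa = 0.06539 GPa
Total = 0.01229 + 0.08399 + 0.01955 + 0.04362 + 0.06539 = 0.22485 GPa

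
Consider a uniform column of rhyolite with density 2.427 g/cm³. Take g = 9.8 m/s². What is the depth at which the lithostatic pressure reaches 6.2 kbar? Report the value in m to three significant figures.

26100 m

h = P/(ρg) = 6.2 kbar / (2427 kg/m³ × 9.8 m/s²) = 6.200×10^8 Pa / 23785 Pa/m = 26067 m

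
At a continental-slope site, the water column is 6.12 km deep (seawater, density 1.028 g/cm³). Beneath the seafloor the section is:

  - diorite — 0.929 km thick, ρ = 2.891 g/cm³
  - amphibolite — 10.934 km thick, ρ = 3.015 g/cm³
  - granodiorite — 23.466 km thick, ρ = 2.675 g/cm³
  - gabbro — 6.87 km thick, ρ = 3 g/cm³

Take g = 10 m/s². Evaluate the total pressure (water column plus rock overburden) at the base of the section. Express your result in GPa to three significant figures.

1.25 GPa

seawater: 1028 kg/m³ × 10 m/s² × 6120 m = 6.291×10^7 Pa = 0.06291 GPa
diorite: 2891 kg/m³ × 10 m/s² × 929 m = 2.686×10^7 Pa = 0.02686 GPa
amphibolite: 3015 kg/m³ × 10 m/s² × 10934 m = 3.297×10^8 Pa = 0.3297 GPa
granodiorite: 2675 kg/m³ × 10 m/s² × 23466 m = 6.277×10^8 Pa = 0.6277 GPa
gabbro: 3000 kg/m³ × 10 m/s² × 6870 m = 2.061×10^8 Pa = 0.2061 GPa
Total = 0.06291 + 0.02686 + 0.3297 + 0.6277 + 0.2061 = 1.2532 GPa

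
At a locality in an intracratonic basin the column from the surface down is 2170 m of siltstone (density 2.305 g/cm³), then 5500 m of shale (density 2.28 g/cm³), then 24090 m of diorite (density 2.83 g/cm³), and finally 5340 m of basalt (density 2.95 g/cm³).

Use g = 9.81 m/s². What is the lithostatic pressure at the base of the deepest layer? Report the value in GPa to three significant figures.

0.995 GPa

siltstone: 2305 kg/m³ × 9.81 m/s² × 2170 m = 4.907×10^7 Pa = 0.04907 GPa
shale: 2280 kg/m³ × 9.81 m/s² × 5500 m = 1.230×10^8 Pa = 0.1230 GPa
diorite: 2830 kg/m³ × 9.81 m/s² × 24090 m = 6.688×10^8 Pa = 0.6688 GPa
basalt: 2950 kg/m³ × 9.81 m/s² × 5340 m = 1.545×10^8 Pa = 0.1545 GPa
Total = 0.04907 + 0.1230 + 0.6688 + 0.1545 = 0.99542 GPa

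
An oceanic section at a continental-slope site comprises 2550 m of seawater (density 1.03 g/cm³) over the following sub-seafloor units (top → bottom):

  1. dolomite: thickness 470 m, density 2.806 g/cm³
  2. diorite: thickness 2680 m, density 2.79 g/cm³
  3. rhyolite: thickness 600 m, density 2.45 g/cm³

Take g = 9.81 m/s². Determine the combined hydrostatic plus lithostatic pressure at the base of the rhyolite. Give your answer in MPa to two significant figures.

130 MPa

seawater: 1030 kg/m³ × 9.81 m/s² × 2550 m = 2.577×10^7 Pa = 25.77 MPa
dolomite: 2806 kg/m³ × 9.81 m/s² × 470 m = 1.294×10^7 Pa = 12.94 MPa
diorite: 2790 kg/m³ × 9.81 m/s² × 2680 m = 7.335×10^7 Pa = 73.35 MPa
rhyolite: 2450 kg/m³ × 9.81 m/s² × 600 m = 1.442×10^7 Pa = 14.42 MPa
Total = 25.77 + 12.94 + 73.35 + 14.42 = 126.48 MPa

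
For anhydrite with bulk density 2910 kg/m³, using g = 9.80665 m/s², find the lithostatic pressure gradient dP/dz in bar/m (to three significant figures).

dP/dz = ρg = 2910 kg/m³ × 9.80665 m/s² = 28537 Pa/m
= 28537 Pa/m × (1 bar/m / 1.0000×10^5 Pa/m) = 0.28537 bar/m

0.285 bar/m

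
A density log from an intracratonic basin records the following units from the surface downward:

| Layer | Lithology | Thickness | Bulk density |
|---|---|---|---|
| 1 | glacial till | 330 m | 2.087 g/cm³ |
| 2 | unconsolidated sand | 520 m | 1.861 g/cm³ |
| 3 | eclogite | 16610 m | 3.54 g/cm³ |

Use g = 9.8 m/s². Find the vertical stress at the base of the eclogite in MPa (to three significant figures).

592 MPa

glacial till: 2087 kg/m³ × 9.8 m/s² × 330 m = 6.749×10^6 Pa = 6.749 MPa
unconsolidated sand: 1861 kg/m³ × 9.8 m/s² × 520 m = 9.484×10^6 Pa = 9.484 MPa
eclogite: 3540 kg/m³ × 9.8 m/s² × 16610 m = 5.762×10^8 Pa = 576.2 MPa
Total = 6.749 + 9.484 + 576.2 = 592.47 MPa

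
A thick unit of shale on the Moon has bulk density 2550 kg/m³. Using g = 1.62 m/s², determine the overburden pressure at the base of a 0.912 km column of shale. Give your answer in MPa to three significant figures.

3.77 MPa

shale: 2550 kg/m³ × 1.62 m/s² × 912 m = 3.767×10^6 Pa = 3.767 MPa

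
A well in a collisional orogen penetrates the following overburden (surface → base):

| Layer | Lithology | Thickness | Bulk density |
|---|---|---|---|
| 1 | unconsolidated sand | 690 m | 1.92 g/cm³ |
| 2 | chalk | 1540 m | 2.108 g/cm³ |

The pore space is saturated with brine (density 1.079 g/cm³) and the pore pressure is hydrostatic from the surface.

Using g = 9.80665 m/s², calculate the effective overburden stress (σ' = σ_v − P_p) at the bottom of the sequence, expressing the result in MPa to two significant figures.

Overburden (lithostatic) stress σ_v:
unconsolidated sand: 1920 kg/m³ × 9.80665 m/s² × 690 m = 1.299×10^7 Pa = 12.99 MPa
chalk: 2108 kg/m³ × 9.80665 m/s² × 1540 m = 3.184×10^7 Pa = 31.84 MPa
Total = 12.99 + 31.84 = 44.827 MPa
Pore pressure P_p = 1079 kg/m³ × 9.80665 m/s² × 2230 m = 2.360×10^7 Pa = 23.60 MPa
Effective stress σ' = σ_v − P_p = 44.83 − 23.60 = 21.231 MPa

21 MPa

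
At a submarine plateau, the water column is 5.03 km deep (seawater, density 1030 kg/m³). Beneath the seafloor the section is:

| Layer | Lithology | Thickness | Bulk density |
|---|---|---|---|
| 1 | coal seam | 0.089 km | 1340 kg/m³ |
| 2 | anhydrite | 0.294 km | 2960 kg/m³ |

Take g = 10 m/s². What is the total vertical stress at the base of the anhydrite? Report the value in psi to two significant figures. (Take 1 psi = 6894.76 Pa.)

8900 psi

seawater: 1030 kg/m³ × 10 m/s² × 5030 m = 5.181×10^7 Pa = 7514 psi
coal seam: 1340 kg/m³ × 10 m/s² × 89 m = 1.193×10^6 Pa = 173.0 psi
anhydrite: 2960 kg/m³ × 10 m/s² × 294 m = 8.702×10^6 Pa = 1262 psi
Total = 7514 + 173.0 + 1262 = 8949.4 psi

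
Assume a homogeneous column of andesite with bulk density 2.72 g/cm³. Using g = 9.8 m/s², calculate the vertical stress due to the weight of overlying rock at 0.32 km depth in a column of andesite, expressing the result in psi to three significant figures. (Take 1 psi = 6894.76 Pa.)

1240 psi

andesite: 2720 kg/m³ × 9.8 m/s² × 320 m = 8.530×10^6 Pa = 1237 psi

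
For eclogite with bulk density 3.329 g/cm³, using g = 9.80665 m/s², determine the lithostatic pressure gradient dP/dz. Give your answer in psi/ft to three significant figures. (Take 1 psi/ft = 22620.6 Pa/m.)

dP/dz = ρg = 3329 kg/m³ × 9.80665 m/s² = 32646 Pa/m
= 32646 Pa/m × (1 psi/ft / 22621 Pa/m) = 1.4432 psi/ft

1.44 psi/ft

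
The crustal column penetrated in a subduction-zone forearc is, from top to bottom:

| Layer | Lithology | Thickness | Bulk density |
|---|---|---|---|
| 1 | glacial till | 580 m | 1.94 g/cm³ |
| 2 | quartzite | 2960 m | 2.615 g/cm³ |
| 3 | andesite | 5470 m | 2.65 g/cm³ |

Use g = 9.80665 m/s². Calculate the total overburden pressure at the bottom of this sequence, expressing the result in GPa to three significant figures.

glacial till: 1940 kg/m³ × 9.80665 m/s² × 580 m = 1.103×10^7 Pa = 0.01103 GPa
quartzite: 2615 kg/m³ × 9.80665 m/s² × 2960 m = 7.591×10^7 Pa = 0.07591 GPa
andesite: 2650 kg/m³ × 9.80665 m/s² × 5470 m = 1.422×10^8 Pa = 0.1422 GPa
Total = 0.01103 + 0.07591 + 0.1422 = 0.22909 GPa

0.229 GPa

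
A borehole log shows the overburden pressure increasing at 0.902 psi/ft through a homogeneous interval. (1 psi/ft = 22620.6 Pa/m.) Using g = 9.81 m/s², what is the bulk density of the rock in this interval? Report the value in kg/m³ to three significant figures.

ρ = (dP/dz)/g = 0.902 psi/ft / 9.81 m/s² = 20404 Pa/m / 9.81 m/s² = 2079.9 kg/m³

2080 kg/m³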